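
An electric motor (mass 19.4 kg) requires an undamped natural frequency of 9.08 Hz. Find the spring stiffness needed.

ω_n = 2πf_n = 2π × 9.08 = 57.05 rad/s.
k = m·ω_n² = 19.4 × 57.05² = 19.4 × 3255 = 63140 N/m.

63100 N/m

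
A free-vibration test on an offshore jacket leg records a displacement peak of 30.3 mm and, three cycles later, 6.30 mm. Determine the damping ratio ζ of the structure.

0.0830

Logarithmic decrement δ = (1/n)·ln(x₀/x_n) = (1/3)·ln(30.3/6.30) = (1/3)·ln(4.810) = 0.5235.
ζ = δ/√(4π² + δ²) = 0.5235/√(39.48 + 0.274) = 0.5235/6.305 = 0.08304.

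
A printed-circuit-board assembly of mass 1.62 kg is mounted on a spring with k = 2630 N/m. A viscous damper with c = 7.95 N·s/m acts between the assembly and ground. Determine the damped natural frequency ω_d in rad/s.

40.2 rad/s

ω_n = √(k/m) = √(2630/1.62) = 40.29 rad/s.
Critical damping c_c = 2√(k·m) = 2√(2630 × 1.62) = 130.5 N·s/m, so ζ = c/c_c = 7.95/130.5 = 0.06090.
ω_d = ω_n√(1 − ζ²) = 40.29 × √(1 − 0.00371) = 40.22 rad/s.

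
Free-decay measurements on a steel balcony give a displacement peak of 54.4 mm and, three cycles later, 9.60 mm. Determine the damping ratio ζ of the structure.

Logarithmic decrement δ = (1/n)·ln(x₀/x_n) = (1/3)·ln(54.4/9.60) = (1/3)·ln(5.667) = 0.5782.
ζ = δ/√(4π² + δ²) = 0.5782/√(39.48 + 0.334) = 0.5782/6.310 = 0.09164.

0.0916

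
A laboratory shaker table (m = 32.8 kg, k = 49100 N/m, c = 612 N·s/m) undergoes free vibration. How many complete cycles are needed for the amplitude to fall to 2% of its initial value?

3 cycles

ζ = c/(2√(km)) = 612/(2√(49100 × 32.8)) = 612/2538 = 0.2411.
Logarithmic decrement δ = 2πζ/√(1 − ζ²) = 2π × 0.2411/√(1 − 0.0581) = 1.561.
x_n/x₀ = e^(−nδ) ≤ 0.02; take ln: n ≥ ln(1/0.02)/δ = 3.912/1.561 = 2.506.
So 3 complete cycles are required.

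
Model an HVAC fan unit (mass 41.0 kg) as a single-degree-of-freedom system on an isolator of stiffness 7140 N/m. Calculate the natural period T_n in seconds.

ω_n = √(k/m) = √(7140/41.0) = √174.1 = 13.20 rad/s.
T_n = 2π/ω_n = 6.283/13.20 = 0.4761 s.

0.476 s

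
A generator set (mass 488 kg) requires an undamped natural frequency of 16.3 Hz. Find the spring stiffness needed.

ω_n = 2πf_n = 2π × 16.3 = 102.4 rad/s.
k = m·ω_n² = 488 × 102.4² = 488 × 10490 = 5119000 N/m.

5120000 N/m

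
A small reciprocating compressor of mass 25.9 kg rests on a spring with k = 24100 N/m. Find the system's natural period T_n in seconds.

0.206 s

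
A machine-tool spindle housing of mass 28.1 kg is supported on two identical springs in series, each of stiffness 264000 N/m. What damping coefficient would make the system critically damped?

3850 N·s/m

Series springs: 1/k_eq = 2/264000, so k_eq = 264000/2 = 132000 N/m.
c_c = 2√(k_eq·m) = 2√(132000 × 28.1) = 2 × 1926 = 3852 N·s/m.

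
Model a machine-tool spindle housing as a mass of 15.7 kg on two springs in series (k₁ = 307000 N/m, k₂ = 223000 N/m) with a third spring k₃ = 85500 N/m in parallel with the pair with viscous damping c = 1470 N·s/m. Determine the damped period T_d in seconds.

Series pair: k_s = k₁k₂/(k₁+k₂) = (307000)(223000)/(307000 + 223000) = 129200 N/m. In parallel with k₃: k_eq = 129200 + 85500 = 214700 N/m.
ω_n = √(k_eq/m) = √(214700/15.7) = 116.9 rad/s.
Critical damping c_c = 2√(k_eq·m) = 2√(214700 × 15.7) = 3672 N·s/m, so ζ = c/c_c = 1470/3672 = 0.4004.
ω_d = ω_n√(1 − ζ²) = 116.9 × √(1 − 0.160) = 107.2 rad/s.
T_d = 2π/ω_d = 0.05864 s.

0.0586 s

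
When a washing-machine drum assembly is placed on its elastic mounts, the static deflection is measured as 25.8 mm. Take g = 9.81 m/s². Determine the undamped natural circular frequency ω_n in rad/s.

19.5 rad/s

ω_n = √(g/δ_st) = √(9.81/0.0258) = √380.2 = 19.50 rad/s.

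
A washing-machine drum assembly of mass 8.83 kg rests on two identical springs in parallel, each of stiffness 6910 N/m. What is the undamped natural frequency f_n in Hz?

Parallel springs add: k_eq = 2 × 6910 = 13820 N/m.
ω_n = √(k_eq/m) = √(13820/8.83) = √1565 = 39.56 rad/s.
f_n = ω_n/(2π) = 39.56/6.283 = 6.296 Hz.

6.30 Hz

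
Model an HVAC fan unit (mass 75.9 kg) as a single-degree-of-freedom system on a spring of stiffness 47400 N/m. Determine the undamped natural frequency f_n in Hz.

ω_n = √(k/m) = √(47400/75.9) = √624.5 = 24.99 rad/s.
f_n = ω_n/(2π) = 24.99/6.283 = 3.977 Hz.

3.98 Hz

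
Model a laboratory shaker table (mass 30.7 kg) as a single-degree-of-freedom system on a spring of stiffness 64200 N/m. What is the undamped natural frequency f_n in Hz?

7.28 Hz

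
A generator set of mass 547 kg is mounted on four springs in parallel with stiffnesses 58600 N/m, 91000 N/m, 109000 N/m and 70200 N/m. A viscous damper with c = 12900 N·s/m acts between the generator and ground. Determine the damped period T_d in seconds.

Parallel springs add: k_eq = 58600 + 91000 + 109000 + 70200 = 328800 N/m.
ω_n = √(k_eq/m) = √(328800/547) = 24.52 rad/s.
Critical damping c_c = 2√(k_eq·m) = 2√(328800 × 547) = 26820 N·s/m, so ζ = c/c_c = 12900/26820 = 0.4810.
ω_d = ω_n√(1 − ζ²) = 24.52 × √(1 − 0.231) = 21.50 rad/s.
T_d = 2π/ω_d = 0.2923 s.

0.292 s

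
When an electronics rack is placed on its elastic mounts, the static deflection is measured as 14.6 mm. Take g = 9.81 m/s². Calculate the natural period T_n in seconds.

ω_n = √(g/δ_st) = √(9.81/0.0146) = √671.9 = 25.92 rad/s.
T_n = 2π/ω_n = 6.283/25.92 = 0.2424 s.

0.242 s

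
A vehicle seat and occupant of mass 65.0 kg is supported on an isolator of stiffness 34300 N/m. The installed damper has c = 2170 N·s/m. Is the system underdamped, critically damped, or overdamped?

underdamped

c_c = 2√(k·m) = 2986 N·s/m; ζ = c/c_c = 2170/2986 = 0.727.
Since ζ < 1 the system is underdamped.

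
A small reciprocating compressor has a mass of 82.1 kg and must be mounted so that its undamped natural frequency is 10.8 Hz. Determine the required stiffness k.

378000 N/m

ω_n = 2πf_n = 2π × 10.8 = 67.86 rad/s.
k = m·ω_n² = 82.1 × 67.86² = 82.1 × 4605 = 378100 N/m.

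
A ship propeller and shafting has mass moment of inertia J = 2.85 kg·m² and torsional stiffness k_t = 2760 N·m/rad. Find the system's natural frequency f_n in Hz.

4.95 Hz

ω_n = √(k_t/J) = √(2760/2.85) = √968.4 = 31.12 rad/s.
f_n = ω_n/(2π) = 31.12/6.283 = 4.953 Hz.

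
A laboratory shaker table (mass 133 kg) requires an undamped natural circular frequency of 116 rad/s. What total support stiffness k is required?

1790000 N/m

k = m·ω_n² = 133 × 116.0² = 133 × 13460 = 1790000 N/m.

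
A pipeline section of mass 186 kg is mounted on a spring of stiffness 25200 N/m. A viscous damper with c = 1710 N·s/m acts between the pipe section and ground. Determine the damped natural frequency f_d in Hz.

1.70 Hz

ω_n = √(k/m) = √(25200/186) = 11.64 rad/s.
Critical damping c_c = 2√(k·m) = 2√(25200 × 186) = 4330 N·s/m, so ζ = c/c_c = 1710/4330 = 0.3949.
ω_d = ω_n√(1 − ζ²) = 11.64 × √(1 − 0.156) = 10.69 rad/s.
f_d = ω_d/(2π) = 1.702 Hz.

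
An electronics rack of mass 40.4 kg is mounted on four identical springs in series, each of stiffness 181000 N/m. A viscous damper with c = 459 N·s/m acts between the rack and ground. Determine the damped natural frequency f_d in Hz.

Series springs: 1/k_eq = 4/181000, so k_eq = 181000/4 = 45250 N/m.
ω_n = √(k_eq/m) = √(45250/40.4) = 33.47 rad/s.
Critical damping c_c = 2√(k_eq·m) = 2√(45250 × 40.4) = 2704 N·s/m, so ζ = c/c_c = 459/2704 = 0.1697.
ω_d = ω_n√(1 − ζ²) = 33.47 × √(1 − 0.0288) = 32.98 rad/s.
f_d = ω_d/(2π) = 5.249 Hz.

5.25 Hz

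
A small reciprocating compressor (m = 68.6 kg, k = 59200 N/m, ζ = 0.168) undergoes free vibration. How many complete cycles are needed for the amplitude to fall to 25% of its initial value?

2 cycles

Logarithmic decrement δ = 2πζ/√(1 − ζ²) = 2π × 0.1680/√(1 − 0.0282) = 1.071.
x_n/x₀ = e^(−nδ) ≤ 0.25; take ln: n ≥ ln(1/0.25)/δ = 1.386/1.071 = 1.295.
So 2 complete cycles are required.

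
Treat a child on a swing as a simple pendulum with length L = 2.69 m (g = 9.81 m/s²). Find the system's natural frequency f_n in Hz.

0.304 Hz

For a simple pendulum ω_n = √(g/L) = √(9.81/2.69) = √3.647 = 1.910 rad/s.
f_n = ω_n/(2π) = 1.910/6.283 = 0.3039 Hz.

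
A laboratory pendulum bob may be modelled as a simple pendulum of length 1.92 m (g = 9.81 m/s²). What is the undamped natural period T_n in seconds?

For a simple pendulum ω_n = √(g/L) = √(9.81/1.92) = √5.109 = 2.260 rad/s.
T_n = 2π/ω_n = 6.283/2.260 = 2.780 s.

2.78 s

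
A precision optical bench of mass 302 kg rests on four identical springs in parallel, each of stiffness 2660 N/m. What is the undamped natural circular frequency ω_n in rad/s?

Parallel springs add: k_eq = 4 × 2660 = 10640 N/m.
ω_n = √(k_eq/m) = √(10640/302) = √35.23 = 5.936 rad/s.

5.94 rad/s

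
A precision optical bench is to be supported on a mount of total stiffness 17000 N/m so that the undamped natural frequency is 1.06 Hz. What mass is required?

ω_n = 2πf_n = 2π × 1.06 = 6.660 rad/s.
m = k/ω_n² = 17000/6.660² = 17000/44.36 = 383.2 kg.

383 kg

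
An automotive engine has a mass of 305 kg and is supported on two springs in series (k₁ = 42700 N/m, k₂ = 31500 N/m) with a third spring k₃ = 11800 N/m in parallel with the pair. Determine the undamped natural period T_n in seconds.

Series pair: k_s = k₁k₂/(k₁+k₂) = (42700)(31500)/(42700 + 31500) = 18130 N/m. In parallel with k₃: k_eq = 18130 + 11800 = 29930 N/m.
ω_n = √(k_eq/m) = √(29930/305) = √98.12 = 9.906 rad/s.
T_n = 2π/ω_n = 6.283/9.906 = 0.6343 s.

0.634 s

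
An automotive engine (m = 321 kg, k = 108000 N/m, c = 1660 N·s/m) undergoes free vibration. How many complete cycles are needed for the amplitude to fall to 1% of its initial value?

6 cycles

ζ = c/(2√(km)) = 1660/(2√(108000 × 321)) = 1660/11780 = 0.1410.
Logarithmic decrement δ = 2πζ/√(1 − ζ²) = 2π × 0.1410/√(1 − 0.0199) = 0.8946.
x_n/x₀ = e^(−nδ) ≤ 0.01; take ln: n ≥ ln(1/0.01)/δ = 4.605/0.8946 = 5.147.
So 6 complete cycles are required.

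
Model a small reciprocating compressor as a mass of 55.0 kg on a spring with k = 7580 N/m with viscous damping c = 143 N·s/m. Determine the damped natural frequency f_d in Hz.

1.86 Hz

ω_n = √(k/m) = √(7580/55.0) = 11.74 rad/s.
Critical damping c_c = 2√(k·m) = 2√(7580 × 55.0) = 1291 N·s/m, so ζ = c/c_c = 143/1291 = 0.1107.
ω_d = ω_n√(1 − ζ²) = 11.74 × √(1 − 0.0123) = 11.67 rad/s.
f_d = ω_d/(2π) = 1.857 Hz.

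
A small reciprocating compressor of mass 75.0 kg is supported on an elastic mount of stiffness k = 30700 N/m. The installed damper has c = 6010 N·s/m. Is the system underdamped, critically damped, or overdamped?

overdamped

c_c = 2√(k·m) = 3035 N·s/m; ζ = c/c_c = 6010/3035 = 1.98.
Since ζ > 1 the system is overdamped.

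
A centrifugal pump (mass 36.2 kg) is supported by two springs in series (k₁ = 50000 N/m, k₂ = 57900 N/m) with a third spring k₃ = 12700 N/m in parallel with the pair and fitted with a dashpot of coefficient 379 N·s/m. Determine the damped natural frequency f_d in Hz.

Series pair: k_s = k₁k₂/(k₁+k₂) = (50000)(57900)/(50000 + 57900) = 26830 N/m. In parallel with k₃: k_eq = 26830 + 12700 = 39530 N/m.
ω_n = √(k_eq/m) = √(39530/36.2) = 33.05 rad/s.
Critical damping c_c = 2√(k_eq·m) = 2√(39530 × 36.2) = 2392 N·s/m, so ζ = c/c_c = 379/2392 = 0.1584.
ω_d = ω_n√(1 − ζ²) = 33.05 × √(1 − 0.0251) = 32.63 rad/s.
f_d = ω_d/(2π) = 5.193 Hz.

5.19 Hz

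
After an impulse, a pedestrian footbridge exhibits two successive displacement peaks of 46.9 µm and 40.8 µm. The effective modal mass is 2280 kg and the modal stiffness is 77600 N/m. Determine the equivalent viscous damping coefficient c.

590 N·s/m

Logarithmic decrement δ = (1/n)·ln(x₀/x_n) = (1/1)·ln(46.9/40.8) = (1/1)·ln(1.150) = 0.1393.
ζ = δ/√(4π² + δ²) = 0.1393/√(39.48 + 0.0194) = 0.1393/6.285 = 0.02217.
c = ζ · 2√(km) = 0.02217 × 2√(77600 × 2280) = 0.02217 × 26600 = 589.8 N·s/m.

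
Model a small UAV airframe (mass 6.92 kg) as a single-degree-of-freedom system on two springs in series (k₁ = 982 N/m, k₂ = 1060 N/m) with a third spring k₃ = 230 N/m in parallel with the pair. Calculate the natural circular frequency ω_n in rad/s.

10.3 rad/s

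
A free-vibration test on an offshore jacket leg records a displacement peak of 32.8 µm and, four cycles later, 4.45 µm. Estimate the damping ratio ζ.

0.0792

Logarithmic decrement δ = (1/n)·ln(x₀/x_n) = (1/4)·ln(32.8/4.45) = (1/4)·ln(7.371) = 0.4994.
ζ = δ/√(4π² + δ²) = 0.4994/√(39.48 + 0.249) = 0.4994/6.303 = 0.07923.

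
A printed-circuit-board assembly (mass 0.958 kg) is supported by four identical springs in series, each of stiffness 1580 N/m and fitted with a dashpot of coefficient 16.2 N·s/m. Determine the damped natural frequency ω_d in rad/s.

Series springs: 1/k_eq = 4/1580, so k_eq = 1580/4 = 395.0 N/m.
ω_n = √(k_eq/m) = √(395.0/0.958) = 20.31 rad/s.
Critical damping c_c = 2√(k_eq·m) = 2√(395.0 × 0.958) = 38.91 N·s/m, so ζ = c/c_c = 16.2/38.91 = 0.4164.
ω_d = ω_n√(1 − ζ²) = 20.31 × √(1 − 0.173) = 18.46 rad/s.

18.5 rad/s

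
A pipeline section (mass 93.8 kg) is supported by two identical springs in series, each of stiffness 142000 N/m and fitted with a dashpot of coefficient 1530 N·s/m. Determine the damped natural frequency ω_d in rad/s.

26.3 rad/s

Series springs: 1/k_eq = 2/142000, so k_eq = 142000/2 = 71000 N/m.
ω_n = √(k_eq/m) = √(71000/93.8) = 27.51 rad/s.
Critical damping c_c = 2√(k_eq·m) = 2√(71000 × 93.8) = 5161 N·s/m, so ζ = c/c_c = 1530/5161 = 0.2964.
ω_d = ω_n√(1 − ζ²) = 27.51 × √(1 − 0.0879) = 26.28 rad/s.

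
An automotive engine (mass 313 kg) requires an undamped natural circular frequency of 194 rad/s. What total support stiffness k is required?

k = m·ω_n² = 313 × 194.0² = 313 × 37640 = 11780000 N/m.

11800000 N/m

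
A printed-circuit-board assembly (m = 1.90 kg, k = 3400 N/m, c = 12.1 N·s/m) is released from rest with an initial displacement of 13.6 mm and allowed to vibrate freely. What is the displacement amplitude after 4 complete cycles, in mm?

2.04 mm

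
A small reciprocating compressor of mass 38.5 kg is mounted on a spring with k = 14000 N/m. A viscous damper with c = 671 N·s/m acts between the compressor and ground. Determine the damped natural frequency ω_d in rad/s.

17.0 rad/s

ω_n = √(k/m) = √(14000/38.5) = 19.07 rad/s.
Critical damping c_c = 2√(k·m) = 2√(14000 × 38.5) = 1468 N·s/m, so ζ = c/c_c = 671/1468 = 0.4570.
ω_d = ω_n√(1 − ζ²) = 19.07 × √(1 − 0.209) = 16.96 rad/s.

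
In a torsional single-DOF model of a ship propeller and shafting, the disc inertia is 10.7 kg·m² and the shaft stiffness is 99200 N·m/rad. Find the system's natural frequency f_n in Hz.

15.3 Hz

ω_n = √(k_t/J) = √(99200/10.7) = √9271 = 96.29 rad/s.
f_n = ω_n/(2π) = 96.29/6.283 = 15.32 Hz.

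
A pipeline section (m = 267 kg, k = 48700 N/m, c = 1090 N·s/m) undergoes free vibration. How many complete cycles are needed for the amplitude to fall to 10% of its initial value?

ζ = c/(2√(km)) = 1090/(2√(48700 × 267)) = 1090/7212 = 0.1511.
Logarithmic decrement δ = 2πζ/√(1 − ζ²) = 2π × 0.1511/√(1 − 0.0228) = 0.9607.
x_n/x₀ = e^(−nδ) ≤ 0.1; take ln: n ≥ ln(1/0.1)/δ = 2.303/0.9607 = 2.397.
So 3 complete cycles are required.

3 cycles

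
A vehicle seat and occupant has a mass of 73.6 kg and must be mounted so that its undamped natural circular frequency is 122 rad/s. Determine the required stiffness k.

k = m·ω_n² = 73.6 × 122.0² = 73.6 × 14880 = 1095000 N/m.

1100000 N/m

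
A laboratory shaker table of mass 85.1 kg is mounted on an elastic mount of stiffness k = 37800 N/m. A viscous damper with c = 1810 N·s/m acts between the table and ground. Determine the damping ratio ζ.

0.505

ω_n = √(k/m) = √(37800/85.1) = 21.08 rad/s.
Critical damping c_c = 2√(k·m) = 2√(37800 × 85.1) = 3587 N·s/m, so ζ = c/c_c = 1810/3587 = 0.5046.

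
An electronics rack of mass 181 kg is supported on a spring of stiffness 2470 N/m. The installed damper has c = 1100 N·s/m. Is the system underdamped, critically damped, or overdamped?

c_c = 2√(k·m) = 1337 N·s/m; ζ = c/c_c = 1100/1337 = 0.823.
Since ζ < 1 the system is underdamped.

underdamped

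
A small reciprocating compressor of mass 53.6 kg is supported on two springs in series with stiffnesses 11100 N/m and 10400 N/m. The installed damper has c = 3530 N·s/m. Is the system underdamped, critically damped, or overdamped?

overdamped

Series springs: 1/k_eq = 1/11100 + 1/10400 = 0.0001862, so k_eq = 5369 N/m.
c_c = 2√(k_eq·m) = 1073 N·s/m; ζ = c/c_c = 3530/1073 = 3.29.
Since ζ > 1 the system is overdamped.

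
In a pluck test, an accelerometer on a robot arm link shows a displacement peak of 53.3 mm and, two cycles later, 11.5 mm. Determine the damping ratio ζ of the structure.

Logarithmic decrement δ = (1/n)·ln(x₀/x_n) = (1/2)·ln(53.3/11.5) = (1/2)·ln(4.635) = 0.7668.
ζ = δ/√(4π² + δ²) = 0.7668/√(39.48 + 0.588) = 0.7668/6.330 = 0.1211.

0.121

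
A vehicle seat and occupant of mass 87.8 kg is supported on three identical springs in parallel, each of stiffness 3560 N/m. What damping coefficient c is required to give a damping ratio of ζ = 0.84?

1630 N·s/m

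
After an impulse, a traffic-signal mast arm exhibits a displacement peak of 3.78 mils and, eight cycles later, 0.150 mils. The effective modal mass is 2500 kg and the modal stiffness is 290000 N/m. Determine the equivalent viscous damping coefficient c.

Logarithmic decrement δ = (1/n)·ln(x₀/x_n) = (1/8)·ln(3.78/0.150) = (1/8)·ln(25.20) = 0.4034.
ζ = δ/√(4π² + δ²) = 0.4034/√(39.48 + 0.163) = 0.4034/6.296 = 0.06406.
c = ζ · 2√(km) = 0.06406 × 2√(290000 × 2500) = 0.06406 × 53850 = 3450 N·s/m.

3450 N·s/m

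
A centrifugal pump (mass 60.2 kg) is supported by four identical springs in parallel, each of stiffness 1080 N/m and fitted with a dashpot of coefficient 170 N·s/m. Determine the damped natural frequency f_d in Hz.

1.33 Hz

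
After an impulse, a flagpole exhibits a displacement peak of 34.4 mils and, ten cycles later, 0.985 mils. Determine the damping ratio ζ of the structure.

Logarithmic decrement δ = (1/n)·ln(x₀/x_n) = (1/10)·ln(34.4/0.985) = (1/10)·ln(34.92) = 0.3553.
ζ = δ/√(4π² + δ²) = 0.3553/√(39.48 + 0.126) = 0.3553/6.293 = 0.05646.

0.0565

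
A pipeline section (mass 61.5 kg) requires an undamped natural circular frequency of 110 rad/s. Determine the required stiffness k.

744000 N/m

k = m·ω_n² = 61.5 × 110.0² = 61.5 × 12100 = 744200 N/m.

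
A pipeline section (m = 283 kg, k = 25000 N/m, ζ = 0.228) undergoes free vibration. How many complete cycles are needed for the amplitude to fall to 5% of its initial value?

Logarithmic decrement δ = 2πζ/√(1 − ζ²) = 2π × 0.2280/√(1 − 0.0520) = 1.471.
x_n/x₀ = e^(−nδ) ≤ 0.05; take ln: n ≥ ln(1/0.05)/δ = 2.996/1.471 = 2.036.
So 3 complete cycles are required.

3 cycles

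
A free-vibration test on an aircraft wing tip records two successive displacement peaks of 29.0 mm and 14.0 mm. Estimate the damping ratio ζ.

0.115

Logarithmic decrement δ = (1/n)·ln(x₀/x_n) = (1/1)·ln(29.0/14.0) = (1/1)·ln(2.071) = 0.7282.
ζ = δ/√(4π² + δ²) = 0.7282/√(39.48 + 0.530) = 0.7282/6.325 = 0.1151.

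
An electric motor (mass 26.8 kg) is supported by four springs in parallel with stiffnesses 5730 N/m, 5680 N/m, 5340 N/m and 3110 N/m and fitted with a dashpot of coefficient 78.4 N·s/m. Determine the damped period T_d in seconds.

Parallel springs add: k_eq = 5730 + 5680 + 5340 + 3110 = 19860 N/m.
ω_n = √(k_eq/m) = √(19860/26.8) = 27.22 rad/s.
Critical damping c_c = 2√(k_eq·m) = 2√(19860 × 26.8) = 1459 N·s/m, so ζ = c/c_c = 78.4/1459 = 0.05373.
ω_d = ω_n√(1 − ζ²) = 27.22 × √(1 − 0.00289) = 27.18 rad/s.
T_d = 2π/ω_d = 0.2311 s.

0.231 s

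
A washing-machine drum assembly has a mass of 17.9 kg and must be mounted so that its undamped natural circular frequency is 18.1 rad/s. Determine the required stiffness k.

5860 N/m

k = m·ω_n² = 17.9 × 18.10² = 17.9 × 327.6 = 5864 N/m.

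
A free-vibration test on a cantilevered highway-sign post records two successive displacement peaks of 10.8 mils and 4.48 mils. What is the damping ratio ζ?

Logarithmic decrement δ = (1/n)·ln(x₀/x_n) = (1/1)·ln(10.8/4.48) = (1/1)·ln(2.411) = 0.8799.
ζ = δ/√(4π² + δ²) = 0.8799/√(39.48 + 0.774) = 0.8799/6.345 = 0.1387.

0.139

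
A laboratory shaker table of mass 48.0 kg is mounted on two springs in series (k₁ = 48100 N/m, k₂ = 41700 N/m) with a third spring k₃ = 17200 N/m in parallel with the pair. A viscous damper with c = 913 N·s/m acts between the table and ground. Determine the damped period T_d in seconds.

Series pair: k_s = k₁k₂/(k₁+k₂) = (48100)(41700)/(48100 + 41700) = 22340 N/m. In parallel with k₃: k_eq = 22340 + 17200 = 39540 N/m.
ω_n = √(k_eq/m) = √(39540/48.0) = 28.70 rad/s.
Critical damping c_c = 2√(k_eq·m) = 2√(39540 × 48.0) = 2755 N·s/m, so ζ = c/c_c = 913/2755 = 0.3314.
ω_d = ω_n√(1 − ζ²) = 28.70 × √(1 − 0.110) = 27.08 rad/s.
T_d = 2π/ω_d = 0.2320 s.

0.232 s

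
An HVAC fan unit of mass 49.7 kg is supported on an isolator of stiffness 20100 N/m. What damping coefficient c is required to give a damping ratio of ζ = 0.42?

840 N·s/m

c_c = 2√(k·m) = 2√(20100 × 49.7) = 1999 N·s/m.
c = ζ·c_c = 0.42 × 1999 = 839.6 N·s/m.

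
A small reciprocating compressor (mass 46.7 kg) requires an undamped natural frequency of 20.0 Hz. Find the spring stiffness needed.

737000 N/m

ω_n = 2πf_n = 2π × 20.0 = 125.7 rad/s.
k = m·ω_n² = 46.7 × 125.7² = 46.7 × 15790 = 737500 N/m.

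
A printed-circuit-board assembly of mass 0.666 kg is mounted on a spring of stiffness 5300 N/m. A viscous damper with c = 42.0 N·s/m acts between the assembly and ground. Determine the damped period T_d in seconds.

0.0753 s

ω_n = √(k/m) = √(5300/0.666) = 89.21 rad/s.
Critical damping c_c = 2√(k·m) = 2√(5300 × 0.666) = 118.8 N·s/m, so ζ = c/c_c = 42.0/118.8 = 0.3535.
ω_d = ω_n√(1 − ζ²) = 89.21 × √(1 − 0.125) = 83.45 rad/s.
T_d = 2π/ω_d = 0.07529 s.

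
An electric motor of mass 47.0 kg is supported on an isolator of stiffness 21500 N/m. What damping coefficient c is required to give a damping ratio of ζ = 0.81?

c_c = 2√(k·m) = 2√(21500 × 47.0) = 2010 N·s/m.
c = ζ·c_c = 0.81 × 2010 = 1628 N·s/m.

1630 N·s/m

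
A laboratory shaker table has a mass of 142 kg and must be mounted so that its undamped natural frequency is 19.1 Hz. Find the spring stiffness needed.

ω_n = 2πf_n = 2π × 19.1 = 120.0 rad/s.
k = m·ω_n² = 142 × 120.0² = 142 × 14400 = 2045000 N/m.

2050000 N/m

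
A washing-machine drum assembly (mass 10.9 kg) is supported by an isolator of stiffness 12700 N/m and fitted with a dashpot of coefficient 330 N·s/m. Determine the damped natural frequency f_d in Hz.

ω_n = √(k/m) = √(12700/10.9) = 34.13 rad/s.
Critical damping c_c = 2√(k·m) = 2√(12700 × 10.9) = 744.1 N·s/m, so ζ = c/c_c = 330/744.1 = 0.4435.
ω_d = ω_n√(1 − ζ²) = 34.13 × √(1 − 0.197) = 30.59 rad/s.
f_d = ω_d/(2π) = 4.869 Hz.

4.87 Hz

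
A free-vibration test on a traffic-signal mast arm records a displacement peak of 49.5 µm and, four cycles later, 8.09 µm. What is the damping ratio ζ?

0.0719

Logarithmic decrement δ = (1/n)·ln(x₀/x_n) = (1/4)·ln(49.5/8.09) = (1/4)·ln(6.119) = 0.4528.
ζ = δ/√(4π² + δ²) = 0.4528/√(39.48 + 0.205) = 0.4528/6.299 = 0.07188.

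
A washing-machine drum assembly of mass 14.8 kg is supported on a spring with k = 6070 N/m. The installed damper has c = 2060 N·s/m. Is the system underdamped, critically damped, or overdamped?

overdamped

c_c = 2√(k·m) = 599.5 N·s/m; ζ = c/c_c = 2060/599.5 = 3.44.
Since ζ > 1 the system is overdamped.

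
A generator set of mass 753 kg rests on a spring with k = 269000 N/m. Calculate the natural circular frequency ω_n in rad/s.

18.9 rad/s

ω_n = √(k/m) = √(269000/753) = √357.2 = 18.90 rad/s.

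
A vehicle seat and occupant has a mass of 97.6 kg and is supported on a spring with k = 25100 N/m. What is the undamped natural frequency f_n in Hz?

2.55 Hz

ω_n = √(k/m) = √(25100/97.6) = √257.2 = 16.04 rad/s.
f_n = ω_n/(2π) = 16.04/6.283 = 2.552 Hz.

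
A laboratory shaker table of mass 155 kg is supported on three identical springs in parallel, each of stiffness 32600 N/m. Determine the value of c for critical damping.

Parallel springs add: k_eq = 3 × 32600 = 97800 N/m.
c_c = 2√(k_eq·m) = 2√(97800 × 155) = 2 × 3893 = 7787 N·s/m.

7790 N·s/m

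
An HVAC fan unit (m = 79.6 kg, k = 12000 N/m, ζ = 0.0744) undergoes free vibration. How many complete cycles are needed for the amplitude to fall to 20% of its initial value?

Logarithmic decrement δ = 2πζ/√(1 − ζ²) = 2π × 0.07440/√(1 − 0.00554) = 0.4688.
x_n/x₀ = e^(−nδ) ≤ 0.2; take ln: n ≥ ln(1/0.2)/δ = 1.609/0.4688 = 3.433.
So 4 complete cycles are required.

4 cycles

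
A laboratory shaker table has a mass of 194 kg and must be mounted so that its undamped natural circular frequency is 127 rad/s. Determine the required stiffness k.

3130000 N/m

k = m·ω_n² = 194 × 127.0² = 194 × 16130 = 3129000 N/m.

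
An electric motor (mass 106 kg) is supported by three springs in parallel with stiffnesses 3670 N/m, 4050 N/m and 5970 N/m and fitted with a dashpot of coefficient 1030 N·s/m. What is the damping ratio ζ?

Parallel springs add: k_eq = 3670 + 4050 + 5970 = 13690 N/m.
ω_n = √(k_eq/m) = √(13690/106) = 11.36 rad/s.
Critical damping c_c = 2√(k_eq·m) = 2√(13690 × 106) = 2409 N·s/m, so ζ = c/c_c = 1030/2409 = 0.4275.

0.428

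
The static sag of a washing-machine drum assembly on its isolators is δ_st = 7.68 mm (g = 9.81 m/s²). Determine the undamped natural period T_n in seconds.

0.176 s

ω_n = √(g/δ_st) = √(9.81/0.00768) = √1277 = 35.74 rad/s.
T_n = 2π/ω_n = 6.283/35.74 = 0.1758 s.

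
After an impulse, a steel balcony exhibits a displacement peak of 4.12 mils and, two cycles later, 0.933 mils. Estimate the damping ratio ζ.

Logarithmic decrement δ = (1/n)·ln(x₀/x_n) = (1/2)·ln(4.12/0.933) = (1/2)·ln(4.416) = 0.7426.
ζ = δ/√(4π² + δ²) = 0.7426/√(39.48 + 0.551) = 0.7426/6.327 = 0.1174.

0.117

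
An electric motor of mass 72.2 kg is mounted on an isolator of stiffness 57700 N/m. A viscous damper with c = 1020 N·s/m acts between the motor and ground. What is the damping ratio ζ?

0.250

ω_n = √(k/m) = √(57700/72.2) = 28.27 rad/s.
Critical damping c_c = 2√(k·m) = 2√(57700 × 72.2) = 4082 N·s/m, so ζ = c/c_c = 1020/4082 = 0.2499.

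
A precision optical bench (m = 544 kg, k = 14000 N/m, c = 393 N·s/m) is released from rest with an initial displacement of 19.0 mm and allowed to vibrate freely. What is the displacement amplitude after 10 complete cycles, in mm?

0.214 mm

ζ = c/(2√(km)) = 393/(2√(14000 × 544)) = 393/5519 = 0.07120.
Logarithmic decrement δ = 2πζ/√(1 − ζ²) = 2π × 0.07120/√(1 − 0.00507) = 0.4485.
After n cycles, x_n/x₀ = e^(−nδ), so x_10 = 19.0 × e^(−10 × 0.4485) = 19.0 × 0.01127 = 0.2142 mm.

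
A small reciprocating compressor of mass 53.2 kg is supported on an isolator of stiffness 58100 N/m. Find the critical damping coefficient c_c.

c_c = 2√(k·m) = 2√(58100 × 53.2) = 2 × 1758 = 3516 N·s/m.

3520 N·s/m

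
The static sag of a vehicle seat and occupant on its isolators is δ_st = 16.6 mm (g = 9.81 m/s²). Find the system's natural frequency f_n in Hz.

3.87 Hz

ω_n = √(g/δ_st) = √(9.81/0.0166) = √591.0 = 24.31 rad/s.
f_n = ω_n/(2π) = 24.31/6.283 = 3.869 Hz.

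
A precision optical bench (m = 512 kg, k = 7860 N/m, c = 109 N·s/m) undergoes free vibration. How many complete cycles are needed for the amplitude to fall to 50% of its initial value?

5 cycles

ζ = c/(2√(km)) = 109/(2√(7860 × 512)) = 109/4012 = 0.02717.
Logarithmic decrement δ = 2πζ/√(1 − ζ²) = 2π × 0.02717/√(1 − 0.000738) = 0.1708.
x_n/x₀ = e^(−nδ) ≤ 0.5; take ln: n ≥ ln(1/0.5)/δ = 0.6931/0.1708 = 4.059.
So 5 complete cycles are required.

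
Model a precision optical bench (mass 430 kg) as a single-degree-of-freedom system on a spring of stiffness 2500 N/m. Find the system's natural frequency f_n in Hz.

0.384 Hz

ω_n = √(k/m) = √(2500/430) = √5.814 = 2.411 rad/s.
f_n = ω_n/(2π) = 2.411/6.283 = 0.3838 Hz.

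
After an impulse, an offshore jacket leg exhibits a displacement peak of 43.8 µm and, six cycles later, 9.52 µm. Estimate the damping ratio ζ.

0.0405

Logarithmic decrement δ = (1/n)·ln(x₀/x_n) = (1/6)·ln(43.8/9.52) = (1/6)·ln(4.601) = 0.2544.
ζ = δ/√(4π² + δ²) = 0.2544/√(39.48 + 0.0647) = 0.2544/6.288 = 0.04045.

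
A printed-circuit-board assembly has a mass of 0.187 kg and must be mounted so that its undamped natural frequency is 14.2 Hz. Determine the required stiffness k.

1490 N/m

ω_n = 2πf_n = 2π × 14.2 = 89.22 rad/s.
k = m·ω_n² = 0.187 × 89.22² = 0.187 × 7960 = 1489 N/m.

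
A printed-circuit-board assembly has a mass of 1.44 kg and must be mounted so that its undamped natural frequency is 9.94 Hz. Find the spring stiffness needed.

5620 N/m

ω_n = 2πf_n = 2π × 9.94 = 62.45 rad/s.
k = m·ω_n² = 1.44 × 62.45² = 1.44 × 3901 = 5617 N/m.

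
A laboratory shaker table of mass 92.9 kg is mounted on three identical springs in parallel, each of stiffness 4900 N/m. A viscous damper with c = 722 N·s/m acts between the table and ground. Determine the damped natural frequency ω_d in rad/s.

Parallel springs add: k_eq = 3 × 4900 = 14700 N/m.
ω_n = √(k_eq/m) = √(14700/92.9) = 12.58 rad/s.
Critical damping c_c = 2√(k_eq·m) = 2√(14700 × 92.9) = 2337 N·s/m, so ζ = c/c_c = 722/2337 = 0.3089.
ω_d = ω_n√(1 − ζ²) = 12.58 × √(1 − 0.0954) = 11.96 rad/s.

12.0 rad/s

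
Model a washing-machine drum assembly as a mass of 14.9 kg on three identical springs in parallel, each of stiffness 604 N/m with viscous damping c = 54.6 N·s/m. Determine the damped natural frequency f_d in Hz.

1.73 Hz

Parallel springs add: k_eq = 3 × 604 = 1812 N/m.
ω_n = √(k_eq/m) = √(1812/14.9) = 11.03 rad/s.
Critical damping c_c = 2√(k_eq·m) = 2√(1812 × 14.9) = 328.6 N·s/m, so ζ = c/c_c = 54.6/328.6 = 0.1661.
ω_d = ω_n√(1 − ζ²) = 11.03 × √(1 − 0.0276) = 10.87 rad/s.
f_d = ω_d/(2π) = 1.731 Hz.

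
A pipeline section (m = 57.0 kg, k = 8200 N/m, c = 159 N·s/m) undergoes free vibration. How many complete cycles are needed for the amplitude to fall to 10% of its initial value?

ζ = c/(2√(km)) = 159/(2√(8200 × 57.0)) = 159/1367 = 0.1163.
Logarithmic decrement δ = 2πζ/√(1 − ζ²) = 2π × 0.1163/√(1 − 0.0135) = 0.7356.
x_n/x₀ = e^(−nδ) ≤ 0.1; take ln: n ≥ ln(1/0.1)/δ = 2.303/0.7356 = 3.130.
So 4 complete cycles are required.

4 cycles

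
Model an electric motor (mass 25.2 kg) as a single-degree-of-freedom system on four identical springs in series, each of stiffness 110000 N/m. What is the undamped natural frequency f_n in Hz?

Series springs: 1/k_eq = 4/110000, so k_eq = 110000/4 = 27500 N/m.
ω_n = √(k_eq/m) = √(27500/25.2) = √1091 = 33.03 rad/s.
f_n = ω_n/(2π) = 33.03/6.283 = 5.258 Hz.

5.26 Hz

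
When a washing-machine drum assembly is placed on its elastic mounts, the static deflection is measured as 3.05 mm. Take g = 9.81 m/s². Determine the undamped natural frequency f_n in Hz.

9.03 Hz

ω_n = √(g/δ_st) = √(9.81/0.00305) = √3216 = 56.71 rad/s.
f_n = ω_n/(2π) = 56.71/6.283 = 9.026 Hz.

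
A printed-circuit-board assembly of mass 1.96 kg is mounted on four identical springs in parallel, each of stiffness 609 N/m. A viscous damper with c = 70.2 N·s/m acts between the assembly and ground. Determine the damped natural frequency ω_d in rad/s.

Parallel springs add: k_eq = 4 × 609 = 2436 N/m.
ω_n = √(k_eq/m) = √(2436/1.96) = 35.25 rad/s.
Critical damping c_c = 2√(k_eq·m) = 2√(2436 × 1.96) = 138.2 N·s/m, so ζ = c/c_c = 70.2/138.2 = 0.5080.
ω_d = ω_n√(1 − ζ²) = 35.25 × √(1 − 0.258) = 30.37 rad/s.

30.4 rad/s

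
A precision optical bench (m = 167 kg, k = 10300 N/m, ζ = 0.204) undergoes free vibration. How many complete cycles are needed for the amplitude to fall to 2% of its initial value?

3 cycles

Logarithmic decrement δ = 2πζ/√(1 − ζ²) = 2π × 0.2040/√(1 − 0.0416) = 1.309.
x_n/x₀ = e^(−nδ) ≤ 0.02; take ln: n ≥ ln(1/0.02)/δ = 3.912/1.309 = 2.988.
So 3 complete cycles are required.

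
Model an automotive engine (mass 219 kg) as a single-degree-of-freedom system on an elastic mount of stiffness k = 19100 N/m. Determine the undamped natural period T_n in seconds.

ω_n = √(k/m) = √(19100/219) = √87.21 = 9.339 rad/s.
T_n = 2π/ω_n = 6.283/9.339 = 0.6728 s.

0.673 s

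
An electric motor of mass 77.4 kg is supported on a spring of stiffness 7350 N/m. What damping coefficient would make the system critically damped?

1510 N·s/m

c_c = 2√(k·m) = 2√(7350 × 77.4) = 2 × 754.2 = 1508 N·s/m.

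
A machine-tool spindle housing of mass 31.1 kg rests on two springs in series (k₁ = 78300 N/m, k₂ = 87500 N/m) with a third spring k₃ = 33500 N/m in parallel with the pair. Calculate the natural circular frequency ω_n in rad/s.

49.0 rad/s

Series pair: k_s = k₁k₂/(k₁+k₂) = (78300)(87500)/(78300 + 87500) = 41320 N/m. In parallel with k₃: k_eq = 41320 + 33500 = 74820 N/m.
ω_n = √(k_eq/m) = √(74820/31.1) = √2406 = 49.05 rad/s.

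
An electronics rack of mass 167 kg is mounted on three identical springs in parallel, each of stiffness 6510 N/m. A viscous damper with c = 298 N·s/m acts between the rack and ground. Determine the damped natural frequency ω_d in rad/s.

Parallel springs add: k_eq = 3 × 6510 = 19530 N/m.
ω_n = √(k_eq/m) = √(19530/167) = 10.81 rad/s.
Critical damping c_c = 2√(k_eq·m) = 2√(19530 × 167) = 3612 N·s/m, so ζ = c/c_c = 298/3612 = 0.08250.
ω_d = ω_n√(1 − ζ²) = 10.81 × √(1 − 0.00681) = 10.78 rad/s.

10.8 rad/s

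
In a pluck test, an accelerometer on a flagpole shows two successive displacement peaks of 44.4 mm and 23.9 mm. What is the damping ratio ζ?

0.0981

Logarithmic decrement δ = (1/n)·ln(x₀/x_n) = (1/1)·ln(44.4/23.9) = (1/1)·ln(1.858) = 0.6194.
ζ = δ/√(4π² + δ²) = 0.6194/√(39.48 + 0.384) = 0.6194/6.314 = 0.09810.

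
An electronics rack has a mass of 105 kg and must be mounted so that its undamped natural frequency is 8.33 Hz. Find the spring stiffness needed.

288000 N/m

ω_n = 2πf_n = 2π × 8.33 = 52.34 rad/s.
k = m·ω_n² = 105 × 52.34² = 105 × 2739 = 287600 N/m.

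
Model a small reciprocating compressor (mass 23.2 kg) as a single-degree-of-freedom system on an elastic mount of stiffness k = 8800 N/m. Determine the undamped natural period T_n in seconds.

0.323 s

ω_n = √(k/m) = √(8800/23.2) = √379.3 = 19.48 rad/s.
T_n = 2π/ω_n = 6.283/19.48 = 0.3226 s.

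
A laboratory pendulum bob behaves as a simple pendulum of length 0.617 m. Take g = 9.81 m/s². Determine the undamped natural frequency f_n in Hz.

For a simple pendulum ω_n = √(g/L) = √(9.81/0.617) = √15.90 = 3.987 rad/s.
f_n = ω_n/(2π) = 3.987/6.283 = 0.6346 Hz.

0.635 Hz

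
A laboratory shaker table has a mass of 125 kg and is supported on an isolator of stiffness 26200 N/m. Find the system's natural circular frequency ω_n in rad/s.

ω_n = √(k/m) = √(26200/125) = √209.6 = 14.48 rad/s.

14.5 rad/s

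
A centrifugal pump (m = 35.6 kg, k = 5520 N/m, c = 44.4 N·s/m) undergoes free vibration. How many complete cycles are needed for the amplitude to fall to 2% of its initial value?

ζ = c/(2√(km)) = 44.4/(2√(5520 × 35.6)) = 44.4/886.6 = 0.05008.
Logarithmic decrement δ = 2πζ/√(1 − ζ²) = 2π × 0.05008/√(1 − 0.00251) = 0.3151.
x_n/x₀ = e^(−nδ) ≤ 0.02; take ln: n ≥ ln(1/0.02)/δ = 3.912/0.3151 = 12.42.
So 13 complete cycles are required.

13 cycles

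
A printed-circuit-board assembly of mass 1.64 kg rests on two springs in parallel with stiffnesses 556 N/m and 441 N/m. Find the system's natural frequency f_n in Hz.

Parallel springs add: k_eq = 556 + 441 = 997.0 N/m.
ω_n = √(k_eq/m) = √(997.0/1.64) = √607.9 = 24.66 rad/s.
f_n = ω_n/(2π) = 24.66/6.283 = 3.924 Hz.

3.92 Hz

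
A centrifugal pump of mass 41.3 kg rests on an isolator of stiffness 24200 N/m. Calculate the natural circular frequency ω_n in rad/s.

24.2 rad/s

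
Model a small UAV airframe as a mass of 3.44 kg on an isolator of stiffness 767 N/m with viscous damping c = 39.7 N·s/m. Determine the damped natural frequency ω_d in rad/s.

13.8 rad/s

ω_n = √(k/m) = √(767.0/3.44) = 14.93 rad/s.
Critical damping c_c = 2√(k·m) = 2√(767.0 × 3.44) = 102.7 N·s/m, so ζ = c/c_c = 39.7/102.7 = 0.3864.
ω_d = ω_n√(1 − ζ²) = 14.93 × √(1 − 0.149) = 13.77 rad/s.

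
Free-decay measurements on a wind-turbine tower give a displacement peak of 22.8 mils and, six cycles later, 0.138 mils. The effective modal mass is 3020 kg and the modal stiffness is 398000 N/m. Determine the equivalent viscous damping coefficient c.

Logarithmic decrement δ = (1/n)·ln(x₀/x_n) = (1/6)·ln(22.8/0.138) = (1/6)·ln(165.2) = 0.8512.
ζ = δ/√(4π² + δ²) = 0.8512/√(39.48 + 0.725) = 0.8512/6.341 = 0.1342.
c = ζ · 2√(km) = 0.1342 × 2√(398000 × 3020) = 0.1342 × 69340 = 9309 N·s/m.

9310 N·s/m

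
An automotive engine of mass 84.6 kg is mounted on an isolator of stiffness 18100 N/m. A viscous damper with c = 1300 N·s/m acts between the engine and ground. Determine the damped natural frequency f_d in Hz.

1.98 Hz

ω_n = √(k/m) = √(18100/84.6) = 14.63 rad/s.
Critical damping c_c = 2√(k·m) = 2√(18100 × 84.6) = 2475 N·s/m, so ζ = c/c_c = 1300/2475 = 0.5253.
ω_d = ω_n√(1 − ζ²) = 14.63 × √(1 − 0.276) = 12.45 rad/s.
f_d = ω_d/(2π) = 1.981 Hz.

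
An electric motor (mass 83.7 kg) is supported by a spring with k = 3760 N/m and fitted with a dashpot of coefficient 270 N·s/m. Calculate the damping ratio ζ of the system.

ω_n = √(k/m) = √(3760/83.7) = 6.702 rad/s.
Critical damping c_c = 2√(k·m) = 2√(3760 × 83.7) = 1122 N·s/m, so ζ = c/c_c = 270/1122 = 0.2406.

0.241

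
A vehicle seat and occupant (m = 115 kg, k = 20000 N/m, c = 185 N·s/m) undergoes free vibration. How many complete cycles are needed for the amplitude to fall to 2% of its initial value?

ζ = c/(2√(km)) = 185/(2√(20000 × 115)) = 185/3033 = 0.06099.
Logarithmic decrement δ = 2πζ/√(1 − ζ²) = 2π × 0.06099/√(1 − 0.00372) = 0.3839.
x_n/x₀ = e^(−nδ) ≤ 0.02; take ln: n ≥ ln(1/0.02)/δ = 3.912/0.3839 = 10.19.
So 11 complete cycles are required.

11 cycles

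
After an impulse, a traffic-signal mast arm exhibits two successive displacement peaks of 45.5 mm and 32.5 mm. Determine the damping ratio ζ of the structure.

Logarithmic decrement δ = (1/n)·ln(x₀/x_n) = (1/1)·ln(45.5/32.5) = (1/1)·ln(1.400) = 0.3365.
ζ = δ/√(4π² + δ²) = 0.3365/√(39.48 + 0.113) = 0.3365/6.292 = 0.05347.

0.0535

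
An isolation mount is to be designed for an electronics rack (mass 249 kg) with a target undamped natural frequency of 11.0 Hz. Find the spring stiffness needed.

1190000 N/m

ω_n = 2πf_n = 2π × 11.0 = 69.12 rad/s.
k = m·ω_n² = 249 × 69.12² = 249 × 4777 = 1189000 N/m.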